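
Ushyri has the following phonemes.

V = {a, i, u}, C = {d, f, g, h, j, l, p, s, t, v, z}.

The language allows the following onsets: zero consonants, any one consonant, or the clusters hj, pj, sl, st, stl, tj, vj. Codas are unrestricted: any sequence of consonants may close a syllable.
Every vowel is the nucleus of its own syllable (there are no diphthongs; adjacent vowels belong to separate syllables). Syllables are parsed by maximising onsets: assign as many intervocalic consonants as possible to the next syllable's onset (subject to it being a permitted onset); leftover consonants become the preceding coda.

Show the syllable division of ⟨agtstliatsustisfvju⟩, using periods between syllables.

agt.stli.at.su.stisf.vju

The vowels are a, i, a, u, i, u — 6 nuclei, so 6 syllables.
σ1/σ2 boundary: cluster /gtstl/ — the longest permitted-onset suffix is /stl/; onset = /stl/, preceding coda = /gt/.
σ2/σ3 boundary: nothing intervenes; syllable break is V.V.
σ3/σ4 boundary: cluster /ts/ — the longest permitted-onset suffix is /s/; onset = /s/, preceding coda = /t/.
σ4/σ5 boundary: /st/ is a licit onset in full, so it all attaches to the next syllable.
σ5/σ6 boundary: /sfvj/; trying suffixes from longest down, /vj/ is the first permitted one, so coda /sf/ | onset /vj/.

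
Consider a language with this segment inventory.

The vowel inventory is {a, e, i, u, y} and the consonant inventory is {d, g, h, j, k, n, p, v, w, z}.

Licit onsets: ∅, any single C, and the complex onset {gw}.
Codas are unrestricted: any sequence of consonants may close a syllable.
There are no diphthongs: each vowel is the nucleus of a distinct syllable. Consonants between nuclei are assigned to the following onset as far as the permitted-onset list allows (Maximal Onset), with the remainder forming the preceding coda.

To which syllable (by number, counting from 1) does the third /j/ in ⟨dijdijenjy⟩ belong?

The vowels are i, i, e, y — 4 nuclei, so 4 syllables.
Between /i/ (V1) and /i/ (V2): /jd/; trying suffixes from longest down, /d/ is the first permitted one, so coda /j/ | onset /d/.
Between /i/ (V2) and /e/ (V3): /j/ is a single consonant, so it becomes the next onset.
Between /e/ (V3) and /y/ (V4): cluster /nj/ — the longest permitted-onset suffix is /j/; onset = /j/, preceding coda = /n/.
Result: dij.di.jen.jy.
The third /j/ is in the onset of syllable 4 (/jy/).

4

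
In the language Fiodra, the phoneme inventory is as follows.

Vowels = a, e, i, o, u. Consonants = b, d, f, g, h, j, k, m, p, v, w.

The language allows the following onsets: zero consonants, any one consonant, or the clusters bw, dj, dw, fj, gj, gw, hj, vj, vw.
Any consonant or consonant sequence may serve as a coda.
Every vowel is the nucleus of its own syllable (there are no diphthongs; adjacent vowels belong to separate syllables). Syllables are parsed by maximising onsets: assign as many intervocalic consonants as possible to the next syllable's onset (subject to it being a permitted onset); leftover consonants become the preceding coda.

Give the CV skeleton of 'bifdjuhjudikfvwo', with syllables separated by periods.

CVC.CCV.CCV.CVCC.CCV

Nuclei (vowels): i, u, u, i, o → 5 syllables.
Between /i/ (V1) and /u/ (V2): /fdj/ splits as /f/ + /dj/ (/dj/ is the longest suffix that is a licit onset).
Between /u/ (V2) and /u/ (V3): /hj/ — entire cluster is a permitted onset → onset /hj/, coda ∅.
Between /u/ (V3) and /i/ (V4): /d/ is a single consonant, so it becomes the next onset.
Between /i/ (V4) and /o/ (V5): /kfvw/ splits as /kf/ + /vw/ (/vw/ is the longest suffix that is a licit onset).
Putting it together: bif.dju.hju.dikf.vwo.
Mapping each syllable to C/V: /bif/ → CVC, /dju/ → CCV, /hju/ → CCV, /dikf/ → CVCC, /vwo/ → CCV.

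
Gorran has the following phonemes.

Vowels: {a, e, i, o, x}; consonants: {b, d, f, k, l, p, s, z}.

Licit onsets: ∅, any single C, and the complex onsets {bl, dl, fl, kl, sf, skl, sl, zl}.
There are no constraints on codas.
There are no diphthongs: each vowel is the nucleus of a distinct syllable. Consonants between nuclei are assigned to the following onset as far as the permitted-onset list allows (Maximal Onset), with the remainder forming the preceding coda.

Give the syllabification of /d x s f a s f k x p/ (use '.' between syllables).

Vowels present: x, a, x; each is a nucleus, giving 3 syllables.
σ1/σ2 boundary: /sf/ — entire cluster is a permitted onset → onset /sf/, coda ∅.
σ2/σ3 boundary: /sfk/ — longest licit onset from the right is /k/, leaving /sf/ as coda.

dx.sfasf.kxp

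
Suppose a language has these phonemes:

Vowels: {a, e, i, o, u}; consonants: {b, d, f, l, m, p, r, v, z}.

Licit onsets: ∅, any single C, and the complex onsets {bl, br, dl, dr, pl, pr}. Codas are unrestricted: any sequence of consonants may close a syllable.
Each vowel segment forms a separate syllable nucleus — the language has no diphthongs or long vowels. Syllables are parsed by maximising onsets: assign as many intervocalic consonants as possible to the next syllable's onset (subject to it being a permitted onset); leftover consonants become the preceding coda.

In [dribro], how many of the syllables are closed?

0

Nuclei (vowels): i, o → 2 syllables.
/i…o/ gap (V1→V2): /br/ is a licit onset in full, so it all attaches to the next syllable.
Syllabification: dri.bro.
Classifying each syllable: /dri/ (open), /bro/ (open).
Closed syllables: 0.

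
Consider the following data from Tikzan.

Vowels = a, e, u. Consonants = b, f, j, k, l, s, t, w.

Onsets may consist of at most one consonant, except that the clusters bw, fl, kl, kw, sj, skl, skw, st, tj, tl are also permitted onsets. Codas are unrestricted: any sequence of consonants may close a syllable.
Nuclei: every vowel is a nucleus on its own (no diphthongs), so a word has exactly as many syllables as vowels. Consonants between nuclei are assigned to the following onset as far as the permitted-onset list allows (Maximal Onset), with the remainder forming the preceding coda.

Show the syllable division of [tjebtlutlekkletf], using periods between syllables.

The vowels are e, u, e, e — 4 nuclei, so 4 syllables.
/e…u/ gap (V1→V2): /btl/; trying suffixes from longest down, /tl/ is the first permitted one, so coda /b/ | onset /tl/.
/u…e/ gap (V2→V3): /tl/ is a licit onset in full, so it all attaches to the next syllable.
/e…e/ gap (V3→V4): /kkl/; trying suffixes from longest down, /kl/ is the first permitted one, so coda /k/ | onset /kl/.

tjeb.tlu.tlek.kletf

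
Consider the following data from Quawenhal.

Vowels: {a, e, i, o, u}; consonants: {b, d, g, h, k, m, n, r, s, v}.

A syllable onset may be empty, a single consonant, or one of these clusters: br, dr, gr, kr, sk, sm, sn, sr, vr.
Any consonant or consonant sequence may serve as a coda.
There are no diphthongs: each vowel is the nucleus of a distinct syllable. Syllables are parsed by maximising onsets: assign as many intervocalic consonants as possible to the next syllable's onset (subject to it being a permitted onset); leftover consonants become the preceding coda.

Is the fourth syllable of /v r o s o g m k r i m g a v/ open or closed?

closed

Nuclei (vowels): o, o, i, a → 4 syllables.
V1 /o/ – V2 /o/: /s/ → onset of the next syllable (single consonants are always licit onsets).
V2 /o/ – V3 /i/: cluster /gmkr/ — the longest permitted-onset suffix is /kr/; onset = /kr/, preceding coda = /gm/.
V3 /i/ – V4 /a/: /mg/ — longest licit onset from the right is /g/, leaving /m/ as coda.
So the parse is vro.sogm.krim.gav.
Syllable 4 is /gav/ with coda /v/, so it is closed.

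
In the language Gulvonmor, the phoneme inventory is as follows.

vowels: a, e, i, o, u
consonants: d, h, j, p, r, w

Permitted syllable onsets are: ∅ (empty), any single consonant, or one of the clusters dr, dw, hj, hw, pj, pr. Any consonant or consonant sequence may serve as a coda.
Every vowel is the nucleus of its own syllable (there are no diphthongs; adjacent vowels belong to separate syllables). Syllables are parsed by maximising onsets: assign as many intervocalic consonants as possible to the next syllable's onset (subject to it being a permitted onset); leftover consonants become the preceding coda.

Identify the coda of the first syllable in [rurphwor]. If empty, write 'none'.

rp

Nuclei (vowels): u, o → 2 syllables.
V1 /u/ – V2 /o/: /rphw/ — longest licit onset from the right is /hw/, leaving /rp/ as coda.
Syllabification: rurp.hwor.
Syllable 1 is /rurp/: onset /r/, nucleus /u/, coda /rp/.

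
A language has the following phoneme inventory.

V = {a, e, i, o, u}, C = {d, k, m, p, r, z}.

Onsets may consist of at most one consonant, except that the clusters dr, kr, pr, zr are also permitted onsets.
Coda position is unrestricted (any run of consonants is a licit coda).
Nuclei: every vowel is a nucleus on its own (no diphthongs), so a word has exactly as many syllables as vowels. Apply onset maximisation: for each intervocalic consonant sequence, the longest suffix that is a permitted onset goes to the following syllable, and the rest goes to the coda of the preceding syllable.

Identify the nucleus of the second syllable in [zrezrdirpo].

Vowels present: e, i, o; each is a nucleus, giving 3 syllables.
The second nucleus (vowel 2 from the left) is /i/.

i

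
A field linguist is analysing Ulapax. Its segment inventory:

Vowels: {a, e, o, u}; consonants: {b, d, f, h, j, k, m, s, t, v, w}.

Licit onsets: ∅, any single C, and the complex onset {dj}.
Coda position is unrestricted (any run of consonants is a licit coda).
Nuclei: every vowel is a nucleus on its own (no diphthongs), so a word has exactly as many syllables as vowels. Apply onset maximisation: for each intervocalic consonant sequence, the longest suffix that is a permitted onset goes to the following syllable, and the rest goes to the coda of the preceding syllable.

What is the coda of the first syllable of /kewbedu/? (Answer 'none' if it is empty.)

The vowels are e, e, u — 3 nuclei, so 3 syllables.
σ1/σ2 boundary: /wb/; trying suffixes from longest down, /b/ is the first permitted one, so coda /w/ | onset /b/.
σ2/σ3 boundary: /d/ is a single consonant, so it becomes the next onset.
So the parse is kew.be.du.
Syllable 1 is /kew/: onset /k/, nucleus /e/, coda /w/.

w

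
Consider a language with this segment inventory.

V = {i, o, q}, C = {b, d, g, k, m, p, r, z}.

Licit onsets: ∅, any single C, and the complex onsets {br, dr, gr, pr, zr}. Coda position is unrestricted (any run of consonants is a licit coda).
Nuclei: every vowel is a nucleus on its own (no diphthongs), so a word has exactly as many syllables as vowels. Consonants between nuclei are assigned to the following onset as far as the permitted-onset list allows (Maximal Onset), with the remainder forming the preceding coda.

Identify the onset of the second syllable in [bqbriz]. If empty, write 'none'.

br

Nuclei (vowels): q, i → 2 syllables.
V1 /q/ – V2 /i/: cluster /br/ — /br/ is itself a permitted onset, so the whole cluster goes right; preceding coda = ∅.
So the parse is bq.briz.
Syllable 2 is /briz/: onset /br/, nucleus /i/, coda /z/.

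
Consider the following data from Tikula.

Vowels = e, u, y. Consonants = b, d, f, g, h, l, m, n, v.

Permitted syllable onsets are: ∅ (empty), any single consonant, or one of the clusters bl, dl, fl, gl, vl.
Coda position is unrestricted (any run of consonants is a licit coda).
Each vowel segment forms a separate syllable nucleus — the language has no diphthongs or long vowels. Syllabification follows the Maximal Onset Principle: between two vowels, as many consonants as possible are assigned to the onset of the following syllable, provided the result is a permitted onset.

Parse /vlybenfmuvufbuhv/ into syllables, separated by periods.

Nuclei (vowels): y, e, u, u, u → 5 syllables.
/y…e/ gap (V1→V2): just /b/ — single C goes to the following onset.
/e…u/ gap (V2→V3): /nfm/ splits as /nf/ + /m/ (/m/ is the longest suffix that is a licit onset).
/u…u/ gap (V3→V4): just /v/ — single C goes to the following onset.
/u…u/ gap (V4→V5): cluster /fb/ — the longest permitted-onset suffix is /b/; onset = /b/, preceding coda = /f/.

vly.benf.mu.vuf.buhv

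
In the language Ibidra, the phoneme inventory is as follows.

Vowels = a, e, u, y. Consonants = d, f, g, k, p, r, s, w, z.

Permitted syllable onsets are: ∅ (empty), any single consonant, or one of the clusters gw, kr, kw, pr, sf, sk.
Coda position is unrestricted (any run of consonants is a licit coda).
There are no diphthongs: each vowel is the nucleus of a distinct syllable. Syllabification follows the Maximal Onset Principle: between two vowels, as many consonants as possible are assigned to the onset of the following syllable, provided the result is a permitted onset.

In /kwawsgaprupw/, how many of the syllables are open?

1

The vowels are a, a, u — 3 nuclei, so 3 syllables.
V1 /a/ – V2 /a/: /wsg/; trying suffixes from longest down, /g/ is the first permitted one, so coda /ws/ | onset /g/.
V2 /a/ – V3 /u/: cluster /pr/ — /pr/ is itself a permitted onset, so the whole cluster goes right; preceding coda = ∅.
So the parse is kwaws.ga.prupw.
Classifying each syllable: /kwaws/ (closed), /ga/ (open), /prupw/ (closed).
Open syllables: 1.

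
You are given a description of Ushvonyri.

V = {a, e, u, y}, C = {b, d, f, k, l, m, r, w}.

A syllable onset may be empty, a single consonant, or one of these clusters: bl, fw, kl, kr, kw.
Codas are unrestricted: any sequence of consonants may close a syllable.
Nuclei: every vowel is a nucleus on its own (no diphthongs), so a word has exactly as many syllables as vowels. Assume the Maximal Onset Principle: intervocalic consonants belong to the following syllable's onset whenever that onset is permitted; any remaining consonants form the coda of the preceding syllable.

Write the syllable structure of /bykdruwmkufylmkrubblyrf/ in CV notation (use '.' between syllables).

Nuclei (vowels): y, u, u, y, u, y → 6 syllables.
Between /y/ (V1) and /u/ (V2): /kdr/ — longest licit onset from the right is /r/, leaving /kd/ as coda.
Between /u/ (V2) and /u/ (V3): /wmk/ splits as /wm/ + /k/ (/k/ is the longest suffix that is a licit onset).
Between /u/ (V3) and /y/ (V4): /f/ → onset of the next syllable (single consonants are always licit onsets).
Between /y/ (V4) and /u/ (V5): cluster /lmkr/ — the longest permitted-onset suffix is /kr/; onset = /kr/, preceding coda = /lm/.
Between /u/ (V5) and /y/ (V6): /bbl/ splits as /b/ + /bl/ (/bl/ is the longest suffix that is a licit onset).
So the parse is bykd.ruwm.ku.fylm.krub.blyrf.
Mapping each syllable to C/V: /bykd/ → CVCC, /ruwm/ → CVCC, /ku/ → CV, /fylm/ → CVCC, /krub/ → CCVC, /blyrf/ → CCVCC.

CVCC.CVCC.CV.CVCC.CCVC.CCVCC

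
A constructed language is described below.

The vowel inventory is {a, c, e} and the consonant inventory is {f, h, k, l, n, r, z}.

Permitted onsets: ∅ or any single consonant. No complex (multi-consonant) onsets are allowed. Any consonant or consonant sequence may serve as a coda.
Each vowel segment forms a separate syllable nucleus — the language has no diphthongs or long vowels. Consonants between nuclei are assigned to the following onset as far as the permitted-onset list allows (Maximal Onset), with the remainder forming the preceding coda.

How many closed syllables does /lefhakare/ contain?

1

Vowels present: e, a, a, e; each is a nucleus, giving 4 syllables.
/e…a/ gap (V1→V2): cluster /fh/ — the longest permitted-onset suffix is /h/; onset = /h/, preceding coda = /f/.
/a…a/ gap (V2→V3): /k/ is a single consonant, so it becomes the next onset.
/a…e/ gap (V3→V4): just /r/ — single C goes to the following onset.
Result: lef.ha.ka.re.
Classifying each syllable: /lef/ (closed), /ha/ (open), /ka/ (open), /re/ (open).
Closed syllables: 1.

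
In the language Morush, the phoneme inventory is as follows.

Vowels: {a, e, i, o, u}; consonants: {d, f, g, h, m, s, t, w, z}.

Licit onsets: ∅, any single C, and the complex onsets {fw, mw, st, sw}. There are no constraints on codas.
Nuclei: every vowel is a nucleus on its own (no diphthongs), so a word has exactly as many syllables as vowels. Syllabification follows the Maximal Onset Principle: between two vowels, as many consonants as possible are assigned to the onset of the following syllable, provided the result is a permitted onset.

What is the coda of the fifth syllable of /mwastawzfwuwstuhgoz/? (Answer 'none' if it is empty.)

z

Nuclei (vowels): a, a, u, u, o → 5 syllables.
/a…a/ gap (V1→V2): cluster /st/ — /st/ is itself a permitted onset, so the whole cluster goes right; preceding coda = ∅.
/a…u/ gap (V2→V3): /wzfw/ splits as /wz/ + /fw/ (/fw/ is the longest suffix that is a licit onset).
/u…u/ gap (V3→V4): /wst/ — longest licit onset from the right is /st/, leaving /w/ as coda.
/u…o/ gap (V4→V5): /hg/ splits as /h/ + /g/ (/g/ is the longest suffix that is a licit onset).
Result: mwa.stawz.fwuw.stuh.goz.
Syllable 5 is /goz/: onset /g/, nucleus /o/, coda /z/.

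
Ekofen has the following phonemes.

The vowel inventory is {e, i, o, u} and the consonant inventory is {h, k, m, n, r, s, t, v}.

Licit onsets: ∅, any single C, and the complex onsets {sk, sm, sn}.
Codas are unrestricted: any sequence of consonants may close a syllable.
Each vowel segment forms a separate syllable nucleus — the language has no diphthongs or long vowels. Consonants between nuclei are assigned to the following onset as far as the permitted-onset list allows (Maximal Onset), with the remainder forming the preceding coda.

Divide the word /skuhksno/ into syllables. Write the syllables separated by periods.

skuhk.sno

The vowels are u, o — 2 nuclei, so 2 syllables.
/u…o/ gap (V1→V2): /hksn/ splits as /hk/ + /sn/ (/sn/ is the longest suffix that is a licit onset).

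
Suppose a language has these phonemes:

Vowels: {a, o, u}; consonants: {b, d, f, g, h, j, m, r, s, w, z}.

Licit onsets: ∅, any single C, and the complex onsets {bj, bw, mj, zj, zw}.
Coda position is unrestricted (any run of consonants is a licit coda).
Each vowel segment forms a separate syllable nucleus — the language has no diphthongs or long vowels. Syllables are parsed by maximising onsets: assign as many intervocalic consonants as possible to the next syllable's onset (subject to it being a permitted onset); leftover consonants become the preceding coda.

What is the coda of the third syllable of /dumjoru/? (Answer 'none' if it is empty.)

none

Vowels present: u, o, u; each is a nucleus, giving 3 syllables.
σ1/σ2 boundary: cluster /mj/ — /mj/ is itself a permitted onset, so the whole cluster goes right; preceding coda = ∅.
σ2/σ3 boundary: /r/ is a single consonant, so it becomes the next onset.
So the parse is du.mjo.ru.
Syllable 3 is /ru/: onset /r/, nucleus /u/, coda ∅.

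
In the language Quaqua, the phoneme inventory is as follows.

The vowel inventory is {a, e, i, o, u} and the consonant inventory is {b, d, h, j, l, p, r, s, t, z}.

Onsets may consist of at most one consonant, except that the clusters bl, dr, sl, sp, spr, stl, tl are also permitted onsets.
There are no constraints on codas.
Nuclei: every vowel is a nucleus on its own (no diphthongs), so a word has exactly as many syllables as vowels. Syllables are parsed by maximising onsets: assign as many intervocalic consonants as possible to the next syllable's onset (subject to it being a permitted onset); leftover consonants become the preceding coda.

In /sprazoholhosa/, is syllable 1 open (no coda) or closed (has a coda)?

open

Nuclei (vowels): a, o, o, o, a → 5 syllables.
σ1/σ2 boundary: just /z/ — single C goes to the following onset.
σ2/σ3 boundary: /h/ → onset of the next syllable (single consonants are always licit onsets).
σ3/σ4 boundary: /lh/ — longest licit onset from the right is /h/, leaving /l/ as coda.
σ4/σ5 boundary: /s/ is a single consonant, so it becomes the next onset.
Syllabification: spra.zo.hol.ho.sa.
Syllable 1 is /spra/; it ends in its nucleus with no coda, so it is open.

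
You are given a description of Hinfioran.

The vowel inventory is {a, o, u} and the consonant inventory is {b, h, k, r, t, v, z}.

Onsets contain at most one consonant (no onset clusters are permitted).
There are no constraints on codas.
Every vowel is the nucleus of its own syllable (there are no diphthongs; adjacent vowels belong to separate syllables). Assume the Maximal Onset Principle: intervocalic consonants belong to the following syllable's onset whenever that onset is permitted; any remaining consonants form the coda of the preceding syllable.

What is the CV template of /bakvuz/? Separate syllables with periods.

Nuclei (vowels): a, u → 2 syllables.
V1 /a/ – V2 /u/: cluster /kv/ — the longest permitted-onset suffix is /v/; onset = /v/, preceding coda = /k/.
So the parse is bak.vuz.
Mapping each syllable to C/V: /bak/ → CVC, /vuz/ → CVC.

CVC.CVC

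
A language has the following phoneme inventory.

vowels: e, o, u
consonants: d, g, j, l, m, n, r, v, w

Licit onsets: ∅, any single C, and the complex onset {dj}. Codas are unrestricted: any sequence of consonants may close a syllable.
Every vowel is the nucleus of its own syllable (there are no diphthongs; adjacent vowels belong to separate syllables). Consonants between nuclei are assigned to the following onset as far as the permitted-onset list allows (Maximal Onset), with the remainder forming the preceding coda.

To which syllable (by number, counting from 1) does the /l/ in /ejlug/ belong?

2

Nuclei (vowels): e, u → 2 syllables.
/e…u/ gap (V1→V2): /jl/; trying suffixes from longest down, /l/ is the first permitted one, so coda /j/ | onset /l/.
Syllabification: ej.lug.
The /l/ is in the onset of syllable 2 (/lug/).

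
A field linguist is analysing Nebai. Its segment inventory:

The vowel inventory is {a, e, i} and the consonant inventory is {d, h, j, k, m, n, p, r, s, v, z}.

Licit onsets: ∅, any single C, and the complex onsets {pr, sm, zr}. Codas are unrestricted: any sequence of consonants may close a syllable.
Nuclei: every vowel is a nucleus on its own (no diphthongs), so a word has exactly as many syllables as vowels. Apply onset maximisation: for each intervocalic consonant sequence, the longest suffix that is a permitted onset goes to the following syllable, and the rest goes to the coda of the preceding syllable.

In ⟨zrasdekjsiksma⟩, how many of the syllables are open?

1

The vowels are a, e, i, a — 4 nuclei, so 4 syllables.
V1 /a/ – V2 /e/: /sd/ splits as /s/ + /d/ (/d/ is the longest suffix that is a licit onset).
V2 /e/ – V3 /i/: cluster /kjs/ — the longest permitted-onset suffix is /s/; onset = /s/, preceding coda = /kj/.
V3 /i/ – V4 /a/: /ksm/ splits as /k/ + /sm/ (/sm/ is the longest suffix that is a licit onset).
Result: zras.dekj.sik.sma.
Classifying each syllable: /zras/ (closed), /dekj/ (closed), /sik/ (closed), /sma/ (open).
Open syllables: 1.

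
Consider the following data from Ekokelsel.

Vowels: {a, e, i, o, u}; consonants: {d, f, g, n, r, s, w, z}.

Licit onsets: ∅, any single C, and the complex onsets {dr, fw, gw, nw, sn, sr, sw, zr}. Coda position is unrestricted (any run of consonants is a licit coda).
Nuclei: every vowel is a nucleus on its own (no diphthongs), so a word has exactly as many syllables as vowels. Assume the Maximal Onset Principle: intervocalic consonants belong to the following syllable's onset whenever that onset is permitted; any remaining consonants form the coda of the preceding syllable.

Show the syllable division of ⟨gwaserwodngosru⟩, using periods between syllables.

Vowels present: a, e, o, o, u; each is a nucleus, giving 5 syllables.
/a…e/ gap (V1→V2): /s/ is a single consonant, so it becomes the next onset.
/e…o/ gap (V2→V3): /rw/ splits as /r/ + /w/ (/w/ is the longest suffix that is a licit onset).
/o…o/ gap (V3→V4): cluster /dng/ — the longest permitted-onset suffix is /g/; onset = /g/, preceding coda = /dn/.
/o…u/ gap (V4→V5): /sr/ is a licit onset in full, so it all attaches to the next syllable.

gwa.ser.wodn.go.sru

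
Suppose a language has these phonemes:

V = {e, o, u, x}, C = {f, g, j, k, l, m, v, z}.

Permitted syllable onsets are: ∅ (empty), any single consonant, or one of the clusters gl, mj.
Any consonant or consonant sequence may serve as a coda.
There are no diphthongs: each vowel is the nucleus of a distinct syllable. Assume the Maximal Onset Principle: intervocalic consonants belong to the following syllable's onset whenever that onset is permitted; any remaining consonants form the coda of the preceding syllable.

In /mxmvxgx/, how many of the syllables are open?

2

Nuclei (vowels): x, x, x → 3 syllables.
V1 /x/ – V2 /x/: /mv/ — longest licit onset from the right is /v/, leaving /m/ as coda.
V2 /x/ – V3 /x/: just /g/ — single C goes to the following onset.
Putting it together: mxm.vx.gx.
Classifying each syllable: /mxm/ (closed), /vx/ (open), /gx/ (open).
Open syllables: 2.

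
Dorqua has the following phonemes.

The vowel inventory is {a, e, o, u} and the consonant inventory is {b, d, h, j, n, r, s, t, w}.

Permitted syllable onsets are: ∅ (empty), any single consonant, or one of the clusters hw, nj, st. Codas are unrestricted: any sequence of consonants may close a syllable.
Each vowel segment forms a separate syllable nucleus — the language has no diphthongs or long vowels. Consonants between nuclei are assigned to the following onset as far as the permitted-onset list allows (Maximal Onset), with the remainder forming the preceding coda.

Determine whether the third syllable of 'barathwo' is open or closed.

open

Vowels present: a, a, o; each is a nucleus, giving 3 syllables.
/a…a/ gap (V1→V2): /r/ → onset of the next syllable (single consonants are always licit onsets).
/a…o/ gap (V2→V3): /thw/ splits as /t/ + /hw/ (/hw/ is the longest suffix that is a licit onset).
Putting it together: ba.rat.hwo.
Syllable 3 is /hwo/; it ends in its nucleus with no coda, so it is open.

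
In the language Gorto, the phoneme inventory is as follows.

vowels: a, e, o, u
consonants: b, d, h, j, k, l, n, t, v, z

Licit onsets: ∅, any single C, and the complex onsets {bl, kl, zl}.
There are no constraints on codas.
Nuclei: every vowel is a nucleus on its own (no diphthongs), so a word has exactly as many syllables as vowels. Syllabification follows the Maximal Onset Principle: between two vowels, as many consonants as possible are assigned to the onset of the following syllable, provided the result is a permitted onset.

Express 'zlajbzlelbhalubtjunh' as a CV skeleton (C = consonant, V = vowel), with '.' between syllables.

Vowels present: a, e, a, u, u; each is a nucleus, giving 5 syllables.
σ1/σ2 boundary: /jbzl/ — longest licit onset from the right is /zl/, leaving /jb/ as coda.
σ2/σ3 boundary: /lbh/; trying suffixes from longest down, /h/ is the first permitted one, so coda /lb/ | onset /h/.
σ3/σ4 boundary: /l/ is a single consonant, so it becomes the next onset.
σ4/σ5 boundary: cluster /btj/ — the longest permitted-onset suffix is /j/; onset = /j/, preceding coda = /bt/.
Result: zlajb.zlelb.ha.lubt.junh.
Mapping each syllable to C/V: /zlajb/ → CCVCC, /zlelb/ → CCVCC, /ha/ → CV, /lubt/ → CVCC, /junh/ → CVCC.

CCVCC.CCVCC.CV.CVCC.CVCC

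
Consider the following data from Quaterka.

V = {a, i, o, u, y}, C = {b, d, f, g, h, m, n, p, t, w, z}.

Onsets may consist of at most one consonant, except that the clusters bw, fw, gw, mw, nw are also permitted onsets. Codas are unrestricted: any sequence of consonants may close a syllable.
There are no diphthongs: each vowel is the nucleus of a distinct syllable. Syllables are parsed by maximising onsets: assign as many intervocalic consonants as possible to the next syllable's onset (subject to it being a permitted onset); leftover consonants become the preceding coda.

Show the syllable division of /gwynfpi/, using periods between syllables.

gwynf.pi

The vowels are y, i — 2 nuclei, so 2 syllables.
/y…i/ gap (V1→V2): cluster /nfp/ — the longest permitted-onset suffix is /p/; onset = /p/, preceding coda = /nf/.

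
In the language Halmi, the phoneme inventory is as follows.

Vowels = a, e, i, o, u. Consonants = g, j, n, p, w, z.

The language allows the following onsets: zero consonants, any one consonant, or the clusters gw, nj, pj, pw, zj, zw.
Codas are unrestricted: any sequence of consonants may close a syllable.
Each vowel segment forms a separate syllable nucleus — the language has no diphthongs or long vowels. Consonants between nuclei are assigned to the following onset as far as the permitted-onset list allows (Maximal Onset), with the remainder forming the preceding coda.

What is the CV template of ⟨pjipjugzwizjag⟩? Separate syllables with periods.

CCV.CCVC.CCV.CCVC

The vowels are i, u, i, a — 4 nuclei, so 4 syllables.
Between /i/ (V1) and /u/ (V2): /pj/ is a licit onset in full, so it all attaches to the next syllable.
Between /u/ (V2) and /i/ (V3): /gzw/; trying suffixes from longest down, /zw/ is the first permitted one, so coda /g/ | onset /zw/.
Between /i/ (V3) and /a/ (V4): cluster /zj/ — /zj/ is itself a permitted onset, so the whole cluster goes right; preceding coda = ∅.
Result: pji.pjug.zwi.zjag.
Mapping each syllable to C/V: /pji/ → CCV, /pjug/ → CCVC, /zwi/ → CCV, /zjag/ → CCVC.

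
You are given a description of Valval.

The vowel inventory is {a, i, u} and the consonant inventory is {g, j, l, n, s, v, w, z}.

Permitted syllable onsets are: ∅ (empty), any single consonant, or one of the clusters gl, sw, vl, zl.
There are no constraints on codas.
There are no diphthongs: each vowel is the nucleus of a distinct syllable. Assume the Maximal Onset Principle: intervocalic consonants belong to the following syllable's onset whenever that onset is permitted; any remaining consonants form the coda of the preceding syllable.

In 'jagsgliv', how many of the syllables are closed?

The vowels are a, i — 2 nuclei, so 2 syllables.
Between /a/ (V1) and /i/ (V2): /gsgl/; trying suffixes from longest down, /gl/ is the first permitted one, so coda /gs/ | onset /gl/.
So the parse is jags.gliv.
Classifying each syllable: /jags/ (closed), /gliv/ (closed).
Closed syllables: 2.

2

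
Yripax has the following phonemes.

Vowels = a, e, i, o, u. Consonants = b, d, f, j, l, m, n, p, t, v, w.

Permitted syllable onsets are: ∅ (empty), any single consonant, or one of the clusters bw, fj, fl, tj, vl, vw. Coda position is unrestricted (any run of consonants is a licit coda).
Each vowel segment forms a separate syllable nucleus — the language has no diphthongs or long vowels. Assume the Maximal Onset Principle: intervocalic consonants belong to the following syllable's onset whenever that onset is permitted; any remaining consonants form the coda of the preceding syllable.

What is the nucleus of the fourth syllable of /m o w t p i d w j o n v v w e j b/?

e

Nuclei (vowels): o, i, o, e → 4 syllables.
The fourth nucleus (vowel 4 from the left) is /e/.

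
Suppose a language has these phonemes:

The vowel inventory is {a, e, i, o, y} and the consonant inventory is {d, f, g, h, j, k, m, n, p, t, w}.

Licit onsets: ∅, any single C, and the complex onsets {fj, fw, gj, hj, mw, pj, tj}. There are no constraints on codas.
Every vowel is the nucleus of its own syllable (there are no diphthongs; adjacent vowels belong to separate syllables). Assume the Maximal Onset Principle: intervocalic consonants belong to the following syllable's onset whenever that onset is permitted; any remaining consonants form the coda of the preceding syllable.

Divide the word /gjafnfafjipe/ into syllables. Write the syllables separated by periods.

The vowels are a, a, i, e — 4 nuclei, so 4 syllables.
V1 /a/ – V2 /a/: cluster /fnf/ — the longest permitted-onset suffix is /f/; onset = /f/, preceding coda = /fn/.
V2 /a/ – V3 /i/: /fj/ is a licit onset in full, so it all attaches to the next syllable.
V3 /i/ – V4 /e/: /p/ → onset of the next syllable (single consonants are always licit onsets).

gjafn.fa.fji.pe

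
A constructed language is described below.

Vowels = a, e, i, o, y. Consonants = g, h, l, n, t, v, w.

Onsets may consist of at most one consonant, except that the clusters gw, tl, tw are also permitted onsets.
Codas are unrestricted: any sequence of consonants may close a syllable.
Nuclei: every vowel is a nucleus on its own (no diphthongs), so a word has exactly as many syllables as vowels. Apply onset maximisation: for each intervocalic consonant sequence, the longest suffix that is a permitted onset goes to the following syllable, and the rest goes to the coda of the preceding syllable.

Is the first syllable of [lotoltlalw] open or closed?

open

The vowels are o, o, a — 3 nuclei, so 3 syllables.
V1 /o/ – V2 /o/: /t/ → onset of the next syllable (single consonants are always licit onsets).
V2 /o/ – V3 /a/: /ltl/; trying suffixes from longest down, /tl/ is the first permitted one, so coda /l/ | onset /tl/.
So the parse is lo.tol.tlalw.
Syllable 1 is /lo/; it ends in its nucleus with no coda, so it is open.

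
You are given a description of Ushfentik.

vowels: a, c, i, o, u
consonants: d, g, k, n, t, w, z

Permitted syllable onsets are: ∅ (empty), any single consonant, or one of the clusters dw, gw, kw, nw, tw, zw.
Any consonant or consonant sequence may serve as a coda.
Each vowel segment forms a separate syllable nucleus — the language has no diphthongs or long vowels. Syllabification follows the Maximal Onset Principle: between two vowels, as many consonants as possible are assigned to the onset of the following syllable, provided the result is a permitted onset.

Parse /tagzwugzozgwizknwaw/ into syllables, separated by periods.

tag.zwug.zoz.gwizk.nwaw

Vowels present: a, u, o, i, a; each is a nucleus, giving 5 syllables.
σ1/σ2 boundary: /gzw/ splits as /g/ + /zw/ (/zw/ is the longest suffix that is a licit onset).
σ2/σ3 boundary: /gz/ — longest licit onset from the right is /z/, leaving /g/ as coda.
σ3/σ4 boundary: cluster /zgw/ — the longest permitted-onset suffix is /gw/; onset = /gw/, preceding coda = /z/.
σ4/σ5 boundary: /zknw/; trying suffixes from longest down, /nw/ is the first permitted one, so coda /zk/ | onset /nw/.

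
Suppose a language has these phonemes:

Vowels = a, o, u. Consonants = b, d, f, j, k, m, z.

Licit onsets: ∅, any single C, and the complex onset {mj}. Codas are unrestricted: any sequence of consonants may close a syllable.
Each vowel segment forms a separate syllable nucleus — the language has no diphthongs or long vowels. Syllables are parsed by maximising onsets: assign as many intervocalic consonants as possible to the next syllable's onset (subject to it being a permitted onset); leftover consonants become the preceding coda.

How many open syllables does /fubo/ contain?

2

Nuclei (vowels): u, o → 2 syllables.
/u…o/ gap (V1→V2): /b/ is a single consonant, so it becomes the next onset.
Putting it together: fu.bo.
Classifying each syllable: /fu/ (open), /bo/ (open).
Open syllables: 2.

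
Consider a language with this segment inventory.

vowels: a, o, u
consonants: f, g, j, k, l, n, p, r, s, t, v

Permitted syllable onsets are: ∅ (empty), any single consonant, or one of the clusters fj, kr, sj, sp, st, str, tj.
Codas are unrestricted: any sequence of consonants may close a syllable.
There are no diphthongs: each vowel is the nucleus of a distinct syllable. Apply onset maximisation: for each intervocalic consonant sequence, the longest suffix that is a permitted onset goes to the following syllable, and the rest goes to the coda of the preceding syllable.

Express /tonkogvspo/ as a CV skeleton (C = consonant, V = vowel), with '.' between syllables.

CVC.CVCC.CCV

The vowels are o, o, o — 3 nuclei, so 3 syllables.
Between /o/ (V1) and /o/ (V2): /nk/; trying suffixes from longest down, /k/ is the first permitted one, so coda /n/ | onset /k/.
Between /o/ (V2) and /o/ (V3): /gvsp/; trying suffixes from longest down, /sp/ is the first permitted one, so coda /gv/ | onset /sp/.
So the parse is ton.kogv.spo.
Mapping each syllable to C/V: /ton/ → CVC, /kogv/ → CVCC, /spo/ → CCV.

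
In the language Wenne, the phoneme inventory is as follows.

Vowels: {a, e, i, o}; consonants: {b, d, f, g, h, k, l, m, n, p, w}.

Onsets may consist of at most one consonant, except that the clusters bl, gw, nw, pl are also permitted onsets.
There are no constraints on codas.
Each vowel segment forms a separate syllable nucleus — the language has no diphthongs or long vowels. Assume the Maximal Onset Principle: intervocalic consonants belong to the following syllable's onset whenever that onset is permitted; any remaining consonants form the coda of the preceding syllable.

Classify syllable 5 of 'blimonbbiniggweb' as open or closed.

Nuclei (vowels): i, o, i, i, e → 5 syllables.
V1 /i/ – V2 /o/: /m/ is a single consonant, so it becomes the next onset.
V2 /o/ – V3 /i/: /nbb/ — longest licit onset from the right is /b/, leaving /nb/ as coda.
V3 /i/ – V4 /i/: /n/ → onset of the next syllable (single consonants are always licit onsets).
V4 /i/ – V5 /e/: /ggw/ splits as /g/ + /gw/ (/gw/ is the longest suffix that is a licit onset).
Syllabification: bli.monb.bi.nig.gweb.
Syllable 5 is /gweb/ with coda /b/, so it is closed.

closed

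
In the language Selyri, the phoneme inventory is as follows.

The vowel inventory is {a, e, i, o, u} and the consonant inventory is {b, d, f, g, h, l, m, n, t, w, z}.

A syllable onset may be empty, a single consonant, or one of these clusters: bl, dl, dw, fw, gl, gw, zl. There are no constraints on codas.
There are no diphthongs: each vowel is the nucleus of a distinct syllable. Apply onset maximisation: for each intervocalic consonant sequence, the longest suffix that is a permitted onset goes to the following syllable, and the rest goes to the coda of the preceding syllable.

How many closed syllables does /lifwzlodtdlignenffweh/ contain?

Vowels present: i, o, i, e, e; each is a nucleus, giving 5 syllables.
σ1/σ2 boundary: cluster /fwzl/ — the longest permitted-onset suffix is /zl/; onset = /zl/, preceding coda = /fw/.
σ2/σ3 boundary: cluster /dtdl/ — the longest permitted-onset suffix is /dl/; onset = /dl/, preceding coda = /dt/.
σ3/σ4 boundary: /gn/ splits as /g/ + /n/ (/n/ is the longest suffix that is a licit onset).
σ4/σ5 boundary: /nffw/ — longest licit onset from the right is /fw/, leaving /nf/ as coda.
So the parse is lifw.zlodt.dlig.nenf.fweh.
Classifying each syllable: /lifw/ (closed), /zlodt/ (closed), /dlig/ (closed), /nenf/ (closed), /fweh/ (closed).
Closed syllables: 5.

5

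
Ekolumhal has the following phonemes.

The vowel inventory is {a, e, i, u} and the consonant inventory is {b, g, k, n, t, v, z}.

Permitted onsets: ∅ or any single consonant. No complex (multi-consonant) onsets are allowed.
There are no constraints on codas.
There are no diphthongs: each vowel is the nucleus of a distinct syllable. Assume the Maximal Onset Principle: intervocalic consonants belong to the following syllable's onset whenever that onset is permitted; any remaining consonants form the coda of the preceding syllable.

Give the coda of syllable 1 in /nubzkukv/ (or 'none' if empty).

bz

Nuclei (vowels): u, u → 2 syllables.
σ1/σ2 boundary: /bzk/ — longest licit onset from the right is /k/, leaving /bz/ as coda.
Result: nubz.kukv.
Syllable 1 is /nubz/: onset /n/, nucleus /u/, coda /bz/.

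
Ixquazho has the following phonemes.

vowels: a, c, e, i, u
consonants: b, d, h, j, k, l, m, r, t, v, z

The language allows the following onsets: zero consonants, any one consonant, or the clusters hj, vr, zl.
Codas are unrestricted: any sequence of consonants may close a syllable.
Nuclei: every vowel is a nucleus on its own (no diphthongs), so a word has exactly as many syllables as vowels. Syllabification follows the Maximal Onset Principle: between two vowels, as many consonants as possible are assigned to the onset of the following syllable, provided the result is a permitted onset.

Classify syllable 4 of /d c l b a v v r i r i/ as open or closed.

The vowels are c, a, i, i — 4 nuclei, so 4 syllables.
σ1/σ2 boundary: /lb/ — longest licit onset from the right is /b/, leaving /l/ as coda.
σ2/σ3 boundary: /vvr/; trying suffixes from longest down, /vr/ is the first permitted one, so coda /v/ | onset /vr/.
σ3/σ4 boundary: /r/ → onset of the next syllable (single consonants are always licit onsets).
Result: dcl.bav.vri.ri.
Syllable 4 is /ri/; it ends in its nucleus with no coda, so it is open.

open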